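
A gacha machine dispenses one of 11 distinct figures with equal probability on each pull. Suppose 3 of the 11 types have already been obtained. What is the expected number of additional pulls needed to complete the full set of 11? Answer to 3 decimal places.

Starting from 3 distinct types, each trial gives a new one with probability (11−i)/11 when i types are held, so the wait for the next new type is 11/(11−i).
E = 11/8 + 11/7 + 11/6 + 11/5 + 11/4 + 11/3 + 11/2 + 11/1 = 8371/280 ≈ 29.896.

29.896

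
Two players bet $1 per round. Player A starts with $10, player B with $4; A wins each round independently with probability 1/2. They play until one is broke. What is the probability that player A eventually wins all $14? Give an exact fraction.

With a fair step, P(i) = ½P(i−1) + ½P(i+1) with P(0)=0, P(14)=1 has the linear solution P(i) = i/14.
P(10) = 10/14 = 5/7.

5/7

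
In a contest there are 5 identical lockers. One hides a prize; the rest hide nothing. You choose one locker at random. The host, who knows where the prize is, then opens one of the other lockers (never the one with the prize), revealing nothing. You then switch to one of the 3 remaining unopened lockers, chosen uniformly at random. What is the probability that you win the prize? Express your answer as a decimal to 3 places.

Your original locker holds the prize with probability 1/5, so the other 4 collectively hold it with probability 4/5.
The host can always find an empty locker to open, so this doesn't change that 4/5; it is now spread over the 3 remaining unopened lockers.
P(win by switching) = (4/5) · (1/3) = 4/15 ≈ 0.267.

0.267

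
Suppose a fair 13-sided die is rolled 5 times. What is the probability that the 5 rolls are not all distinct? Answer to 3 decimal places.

P(all 5 different) = 13/13 · 12/13 · ··· · 9/13 ≈ 0.416.
P(at least two equal) = 1 − 0.416 = 0.584.

0.584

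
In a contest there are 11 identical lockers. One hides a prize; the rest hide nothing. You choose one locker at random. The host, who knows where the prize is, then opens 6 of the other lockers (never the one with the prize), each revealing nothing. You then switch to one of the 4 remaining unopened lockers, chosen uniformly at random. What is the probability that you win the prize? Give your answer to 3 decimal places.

Your original locker holds the prize with probability 1/11, so the other 10 collectively hold it with probability 10/11.
The host can always find 6 empty lockers to open, so the reveals don't change that 10/11; it is now spread over the 4 remaining unopened lockers.
P(win by switching) = (10/11) · (1/4) = 5/22 ≈ 0.227.

0.227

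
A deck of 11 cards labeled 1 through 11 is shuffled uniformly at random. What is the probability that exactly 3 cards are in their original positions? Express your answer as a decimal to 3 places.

Choose which 3 of the 11 are fixed: C(11,3) = 165 ways.
The remaining 8 must have no fixed point: D(8) = 14833.
P = 165·14833/39916800 = 2119/34560 ≈ 0.061.

0.061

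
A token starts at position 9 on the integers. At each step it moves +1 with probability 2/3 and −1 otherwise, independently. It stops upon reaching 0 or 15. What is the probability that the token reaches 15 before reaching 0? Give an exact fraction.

Let r = q/p = (1/3)/(2/3) = 1/2. The recurrence P(i) = p·P(i+1) + q·P(i−1) with P(0)=0, P(15)=1 gives P(i) = (1 − r^i)/(1 − r^15).
P(9) = (1 − (1/2)^9) / (1 − (1/2)^15) = 4672/4681.

4672/4681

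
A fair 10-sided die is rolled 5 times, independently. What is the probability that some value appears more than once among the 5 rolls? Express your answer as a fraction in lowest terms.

P(all 5 different) = 10/10 · 9/10 · ··· · 6/10 = 189/625.
P(at least two equal) = 1 − 189/625 = 436/625.

436/625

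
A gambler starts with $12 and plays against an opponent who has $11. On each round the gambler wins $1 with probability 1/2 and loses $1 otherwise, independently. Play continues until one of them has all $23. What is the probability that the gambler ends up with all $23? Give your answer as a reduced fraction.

With a fair step, P(i) = ½P(i−1) + ½P(i+1) with P(0)=0, P(23)=1 has the linear solution P(i) = i/23.
P(12) = 12/23.

12/23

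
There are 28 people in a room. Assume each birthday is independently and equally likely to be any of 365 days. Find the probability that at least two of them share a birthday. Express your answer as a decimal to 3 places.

It's easier to compute the probability that all 28 are distinct.
P(all distinct) = 365/365 · 364/365 · ··· · 338/365 ≈ 0.346.
So the probability of at least one match is 1 − 0.346 = 0.654.

0.654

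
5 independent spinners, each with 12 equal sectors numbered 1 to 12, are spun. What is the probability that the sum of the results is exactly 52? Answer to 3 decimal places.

0.002

There are 12^5 = 248832 equally likely outcomes.
The number of ordered 5-tuples from {1,…,12} summing to 52 is 495.
P(sum = 52) = 495/248832 = 55/27648 ≈ 0.002.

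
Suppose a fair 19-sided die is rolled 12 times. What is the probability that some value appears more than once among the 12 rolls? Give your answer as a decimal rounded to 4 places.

0.9891

P(all 12 different) = 19/19 · 18/19 · ··· · 8/19 ≈ 0.0109.
P(at least two equal) = 1 − 0.0109 = 0.9891.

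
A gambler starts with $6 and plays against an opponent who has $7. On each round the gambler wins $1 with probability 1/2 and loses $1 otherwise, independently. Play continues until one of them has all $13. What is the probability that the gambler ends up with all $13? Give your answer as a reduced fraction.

6/13

With a fair step, P(i) = ½P(i−1) + ½P(i+1) with P(0)=0, P(13)=1 has the linear solution P(i) = i/13.
P(6) = 6/13.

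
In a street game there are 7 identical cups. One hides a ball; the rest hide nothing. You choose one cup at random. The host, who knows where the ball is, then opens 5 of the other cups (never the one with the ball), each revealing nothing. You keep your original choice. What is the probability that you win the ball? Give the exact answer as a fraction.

The host can always open 5 empty cups regardless of your choice, so the reveals give no information about your original cup.
P(win by staying) = 1/7.

1/7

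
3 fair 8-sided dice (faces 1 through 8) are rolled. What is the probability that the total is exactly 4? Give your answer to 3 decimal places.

0.006

There are 8^3 = 512 equally likely outcomes.
The number of ordered 3-tuples from {1,…,8} summing to 4 is 3.
P(sum = 4) = 3/512 ≈ 0.006.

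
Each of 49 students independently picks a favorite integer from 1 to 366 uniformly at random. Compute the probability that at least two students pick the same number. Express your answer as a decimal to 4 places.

It's easier to compute the probability that all 49 are distinct.
P(all distinct) = 366/366 · 365/366 · ··· · 318/366 ≈ 0.0346.
So the probability of at least one match is 1 − 0.0346 = 0.9654.

0.9654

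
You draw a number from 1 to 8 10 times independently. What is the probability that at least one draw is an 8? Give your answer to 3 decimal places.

0.737

P(no draw is an 8) = (7/8)^10 ≈ 0.263.
P(at least one) = 1 − 0.263 = 0.737.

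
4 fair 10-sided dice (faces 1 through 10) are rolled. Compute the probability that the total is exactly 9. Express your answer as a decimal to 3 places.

0.006

There are 10^4 = 10000 equally likely outcomes.
The number of ordered 4-tuples from {1,…,10} summing to 9 is 56.
P(sum = 9) = 56/10000 = 7/1250 ≈ 0.006.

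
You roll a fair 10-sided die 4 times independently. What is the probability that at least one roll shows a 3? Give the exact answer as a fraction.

P(no roll shows a 3) = (9/10)^4 = 6561/10000.
P(at least one) = 1 − 6561/10000 = 3439/10000.

3439/10000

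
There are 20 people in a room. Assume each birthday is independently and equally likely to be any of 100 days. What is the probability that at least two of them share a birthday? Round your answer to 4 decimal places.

0.8696

It's easier to compute the probability that all 20 are distinct.
P(all distinct) = 100/100 · 99/100 · ··· · 81/100 ≈ 0.1304.
So the probability of at least one match is 1 − 0.1304 = 0.8696.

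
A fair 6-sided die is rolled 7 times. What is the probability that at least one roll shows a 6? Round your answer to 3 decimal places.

0.721

P(no roll shows a 6) = (5/6)^7 ≈ 0.279.
P(at least one) = 1 − 0.279 = 0.721.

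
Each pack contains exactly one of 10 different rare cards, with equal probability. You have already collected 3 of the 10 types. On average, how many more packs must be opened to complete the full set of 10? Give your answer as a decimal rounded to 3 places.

Starting from 3 distinct types, each trial gives a new one with probability (10−i)/10 when i types are held, so the wait for the next new type is 10/(10−i).
E = 10/7 + 10/6 + 10/5 + 10/4 + 10/3 + 10/2 + 10/1 = 363/14 ≈ 25.929.

25.929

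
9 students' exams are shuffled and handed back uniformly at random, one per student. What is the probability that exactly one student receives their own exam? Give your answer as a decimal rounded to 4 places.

0.3679

Choose which one is fixed: C(9,1) = 9 ways.
The remaining 8 must have no fixed point: D(8) = 14833.
P = 9·14833/362880 = 2119/5760 ≈ 0.3679.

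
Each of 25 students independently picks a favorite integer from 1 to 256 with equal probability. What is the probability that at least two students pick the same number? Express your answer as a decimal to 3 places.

It's easier to compute the probability that all 25 are distinct.
P(all distinct) = 256/256 · 255/256 · ··· · 232/256 ≈ 0.298.
So the probability of at least one match is 1 − 0.298 = 0.702.

0.702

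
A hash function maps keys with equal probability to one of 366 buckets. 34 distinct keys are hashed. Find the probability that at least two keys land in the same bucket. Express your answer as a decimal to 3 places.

0.794

It's easier to compute the probability that all 34 are distinct.
P(all distinct) = 366/366 · 365/366 · ··· · 333/366 ≈ 0.206.
So the probability of at least one match is 1 − 0.206 = 0.794.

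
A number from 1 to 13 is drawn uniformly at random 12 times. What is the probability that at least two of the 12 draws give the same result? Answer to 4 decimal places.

P(all 12 different) = 13/13 · 12/13 · ··· · 2/13 ≈ 0.0003.
P(at least two equal) = 1 − 0.0003 = 0.9997.

0.9997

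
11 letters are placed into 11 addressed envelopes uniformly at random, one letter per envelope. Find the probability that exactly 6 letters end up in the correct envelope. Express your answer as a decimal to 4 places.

0.0005

Choose which 6 of the 11 are fixed: C(11,6) = 462 ways.
The remaining 5 must have no fixed point: D(5) = 44.
P = 462·44/39916800 = 11/21600 ≈ 0.0005.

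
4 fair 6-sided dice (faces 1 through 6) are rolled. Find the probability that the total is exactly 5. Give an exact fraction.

1/324

There are 6^4 = 1296 equally likely outcomes.
The number of ordered 4-tuples from {1,…,6} summing to 5 is 4.
P(sum = 5) = 4/1296 = 1/324.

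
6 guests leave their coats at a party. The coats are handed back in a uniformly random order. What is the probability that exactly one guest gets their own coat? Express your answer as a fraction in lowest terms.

11/30

Choose which one is fixed: C(6,1) = 6 ways.
The remaining 5 must have no fixed point: D(5) = 44.
P = 6·44/720 = 11/30.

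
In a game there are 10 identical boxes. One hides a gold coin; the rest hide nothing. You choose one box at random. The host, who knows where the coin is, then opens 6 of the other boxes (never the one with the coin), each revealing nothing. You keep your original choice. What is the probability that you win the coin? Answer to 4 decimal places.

The host can always open 6 empty boxes regardless of your choice, so the reveals give no information about your original box.
P(win by staying) = 1/10 ≈ 0.1000.

0.1000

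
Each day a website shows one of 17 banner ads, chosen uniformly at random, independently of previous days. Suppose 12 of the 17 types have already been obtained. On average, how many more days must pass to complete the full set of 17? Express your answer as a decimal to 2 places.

Starting from 12 distinct types, each trial gives a new one with probability (17−i)/17 when i types are held, so the wait for the next new type is 17/(17−i).
E = 17/5 + 17/4 + 17/3 + 17/2 + 17/1 = 2329/60 ≈ 38.82.

38.82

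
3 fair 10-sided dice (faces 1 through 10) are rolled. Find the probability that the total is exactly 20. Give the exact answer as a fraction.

63/1000

There are 10^3 = 1000 equally likely outcomes.
The number of ordered 3-tuples from {1,…,10} summing to 20 is 63.
P(sum = 20) = 63/1000.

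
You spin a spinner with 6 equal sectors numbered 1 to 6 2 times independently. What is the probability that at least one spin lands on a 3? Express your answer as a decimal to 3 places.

P(no spin lands on a 3) = (5/6)^2 ≈ 0.694.
P(at least one) = 1 − 0.694 = 0.306.

0.306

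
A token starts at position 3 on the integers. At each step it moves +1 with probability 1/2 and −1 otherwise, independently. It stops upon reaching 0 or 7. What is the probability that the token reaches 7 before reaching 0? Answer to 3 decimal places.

0.429

With a fair step, P(i) = ½P(i−1) + ½P(i+1) with P(0)=0, P(7)=1 has the linear solution P(i) = i/7.
P(3) = 3/7 ≈ 0.429.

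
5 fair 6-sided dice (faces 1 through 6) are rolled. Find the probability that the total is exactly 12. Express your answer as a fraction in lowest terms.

305/7776

There are 6^5 = 7776 equally likely outcomes.
The number of ordered 5-tuples from {1,…,6} summing to 12 is 305.
P(sum = 12) = 305/7776.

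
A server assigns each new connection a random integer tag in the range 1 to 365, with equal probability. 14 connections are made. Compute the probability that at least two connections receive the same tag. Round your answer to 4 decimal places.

0.2231

It's easier to compute the probability that all 14 are distinct.
P(all distinct) = 365/365 · 364/365 · ··· · 352/365 ≈ 0.7769.
So the probability of at least one match is 1 − 0.7769 = 0.2231.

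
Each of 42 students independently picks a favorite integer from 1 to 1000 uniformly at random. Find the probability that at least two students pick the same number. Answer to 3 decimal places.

0.582

It's easier to compute the probability that all 42 are distinct.
P(all distinct) = 1000/1000 · 999/1000 · ··· · 959/1000 ≈ 0.418.
So the probability of at least one match is 1 − 0.418 = 0.582.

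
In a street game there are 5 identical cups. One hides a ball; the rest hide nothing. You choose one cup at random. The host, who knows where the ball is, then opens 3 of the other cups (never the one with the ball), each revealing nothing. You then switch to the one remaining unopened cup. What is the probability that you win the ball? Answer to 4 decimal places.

Your original cup holds the ball with probability 1/5, so the other 4 collectively hold it with probability 4/5.
The host can always find 3 empty cups to open, so the reveals don't change that 4/5; it is now spread over the 1 remaining unopened cup.
P(win by switching) = (4/5) · (1/1) = 4/5 ≈ 0.8000.

0.8000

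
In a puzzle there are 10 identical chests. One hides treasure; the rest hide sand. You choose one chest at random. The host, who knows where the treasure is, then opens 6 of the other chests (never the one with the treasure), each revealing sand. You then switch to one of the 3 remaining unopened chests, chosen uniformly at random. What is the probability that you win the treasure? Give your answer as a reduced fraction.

3/10

Your original chest holds the treasure with probability 1/10, so the other 9 collectively hold it with probability 9/10.
The host can always find 6 empty chests to open, so the reveals don't change that 9/10; it is now spread over the 3 remaining unopened chests.
P(win by switching) = (9/10) · (1/3) = 3/10.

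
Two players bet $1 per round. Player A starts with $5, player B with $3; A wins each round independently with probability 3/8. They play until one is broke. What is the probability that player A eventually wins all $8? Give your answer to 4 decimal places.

Let r = q/p = (5/8)/(3/8) = 5/3. The recurrence P(i) = p·P(i+1) + q·P(i−1) with P(0)=0, P(8)=1 gives P(i) = (1 − r^i)/(1 − r^8).
P(5) = (1 − (5/3)^5) / (1 − (5/3)^8) = 38907/192032 ≈ 0.2026.

0.2026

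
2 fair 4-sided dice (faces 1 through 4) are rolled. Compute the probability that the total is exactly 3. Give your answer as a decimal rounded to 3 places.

0.125

There are 4^2 = 16 equally likely outcomes.
The number of ordered 2-tuples from {1,…,4} summing to 3 is 2.
P(sum = 3) = 2/16 = 1/8 ≈ 0.125.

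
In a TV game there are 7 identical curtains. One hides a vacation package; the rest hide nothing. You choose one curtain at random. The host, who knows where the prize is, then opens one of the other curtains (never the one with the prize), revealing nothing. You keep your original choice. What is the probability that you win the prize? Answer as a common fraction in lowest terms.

1/7

The host can always open an empty curtain regardless of your choice, so this gives no information about your original curtain.
P(win by staying) = 1/7.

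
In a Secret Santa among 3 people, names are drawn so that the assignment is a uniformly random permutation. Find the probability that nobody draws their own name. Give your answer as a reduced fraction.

This is the derangement probability: permutations of 3 with no fixed point.
D(3) = 3! · (1 − 1/1! + 1/2! − ··· + (−1)^3/3!) = 2.
P = 2/6 = 1/3.

1/3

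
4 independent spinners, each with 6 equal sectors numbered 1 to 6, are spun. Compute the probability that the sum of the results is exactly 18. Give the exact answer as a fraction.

5/81

There are 6^4 = 1296 equally likely outcomes.
The number of ordered 4-tuples from {1,…,6} summing to 18 is 80.
P(sum = 18) = 80/1296 = 5/81.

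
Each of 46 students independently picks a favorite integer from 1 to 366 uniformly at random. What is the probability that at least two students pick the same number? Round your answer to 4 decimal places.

0.9478

It's easier to compute the probability that all 46 are distinct.
P(all distinct) = 366/366 · 365/366 · ··· · 321/366 ≈ 0.0522.
So the probability of at least one match is 1 − 0.0522 = 0.9478.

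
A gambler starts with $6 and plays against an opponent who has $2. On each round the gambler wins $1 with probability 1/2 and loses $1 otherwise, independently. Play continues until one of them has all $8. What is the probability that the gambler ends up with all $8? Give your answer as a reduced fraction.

3/4

With a fair step, P(i) = ½P(i−1) + ½P(i+1) with P(0)=0, P(8)=1 has the linear solution P(i) = i/8.
P(6) = 6/8 = 3/4.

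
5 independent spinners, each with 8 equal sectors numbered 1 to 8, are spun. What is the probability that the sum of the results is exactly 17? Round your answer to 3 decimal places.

0.045

There are 8^5 = 32768 equally likely outcomes.
The number of ordered 5-tuples from {1,…,8} summing to 17 is 1470.
P(sum = 17) = 1470/32768 = 735/16384 ≈ 0.045.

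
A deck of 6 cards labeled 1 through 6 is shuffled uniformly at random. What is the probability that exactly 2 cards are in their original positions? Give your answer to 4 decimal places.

0.1875

Choose which 2 of the 6 are fixed: C(6,2) = 15 ways.
The remaining 4 must have no fixed point: D(4) = 9.
P = 15·9/720 = 3/16 ≈ 0.1875.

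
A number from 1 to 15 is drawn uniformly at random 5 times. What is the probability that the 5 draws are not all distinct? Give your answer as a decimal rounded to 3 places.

0.525

P(all 5 different) = 15/15 · 14/15 · ··· · 11/15 ≈ 0.475.
P(at least two equal) = 1 − 0.475 = 0.525.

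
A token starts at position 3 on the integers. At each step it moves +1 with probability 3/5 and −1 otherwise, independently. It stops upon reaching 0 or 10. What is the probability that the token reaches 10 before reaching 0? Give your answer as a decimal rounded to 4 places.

Let r = q/p = (2/5)/(3/5) = 2/3. The recurrence P(i) = p·P(i+1) + q·P(i−1) with P(0)=0, P(10)=1 gives P(i) = (1 − r^i)/(1 − r^10).
P(3) = (1 − (2/3)^3) / (1 − (2/3)^10) = 41553/58025 ≈ 0.7161.

0.7161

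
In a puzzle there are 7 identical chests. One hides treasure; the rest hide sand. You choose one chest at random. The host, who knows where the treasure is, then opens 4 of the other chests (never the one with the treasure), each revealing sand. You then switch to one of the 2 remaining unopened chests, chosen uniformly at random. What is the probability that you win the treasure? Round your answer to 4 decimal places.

0.4286

Your original chest holds the treasure with probability 1/7, so the other 6 collectively hold it with probability 6/7.
The host can always find 4 empty chests to open, so the reveals don't change that 6/7; it is now spread over the 2 remaining unopened chests.
P(win by switching) = (6/7) · (1/2) = 3/7 ≈ 0.4286.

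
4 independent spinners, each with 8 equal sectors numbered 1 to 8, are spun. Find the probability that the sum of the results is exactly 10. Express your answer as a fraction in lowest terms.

21/1024

There are 8^4 = 4096 equally likely outcomes.
The number of ordered 4-tuples from {1,…,8} summing to 10 is 84.
P(sum = 10) = 84/4096 = 21/1024.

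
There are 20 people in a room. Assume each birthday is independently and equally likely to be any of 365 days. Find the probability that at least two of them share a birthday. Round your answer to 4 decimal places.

0.4114

It's easier to compute the probability that all 20 are distinct.
P(all distinct) = 365/365 · 364/365 · ··· · 346/365 ≈ 0.5886.
So the probability of at least one match is 1 − 0.5886 = 0.4114.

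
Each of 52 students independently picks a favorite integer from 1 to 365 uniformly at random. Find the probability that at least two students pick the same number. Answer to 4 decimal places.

0.9780

It's easier to compute the probability that all 52 are distinct.
P(all distinct) = 365/365 · 364/365 · ··· · 314/365 ≈ 0.0220.
So the probability of at least one match is 1 − 0.0220 = 0.9780.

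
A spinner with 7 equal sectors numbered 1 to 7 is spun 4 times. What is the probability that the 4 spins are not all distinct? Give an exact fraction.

223/343

P(all 4 different) = 7/7 · 6/7 · ··· · 4/7 = 120/343.
P(at least two equal) = 1 − 120/343 = 223/343.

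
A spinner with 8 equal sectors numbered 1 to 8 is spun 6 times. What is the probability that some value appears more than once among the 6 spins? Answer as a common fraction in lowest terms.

P(all 6 different) = 8/8 · 7/8 · ··· · 3/8 = 315/4096.
P(at least two equal) = 1 − 315/4096 = 3781/4096.

3781/4096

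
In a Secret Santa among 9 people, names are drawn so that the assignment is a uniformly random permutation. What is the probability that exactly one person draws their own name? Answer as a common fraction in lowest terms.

2119/5760

Choose which one is fixed: C(9,1) = 9 ways.
The remaining 8 must have no fixed point: D(8) = 14833.
P = 9·14833/362880 = 2119/5760.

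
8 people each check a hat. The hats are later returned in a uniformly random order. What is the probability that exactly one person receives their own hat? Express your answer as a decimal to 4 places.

0.3679

Choose which one is fixed: C(8,1) = 8 ways.
The remaining 7 must have no fixed point: D(7) = 1854.
P = 8·1854/40320 = 103/280 ≈ 0.3679.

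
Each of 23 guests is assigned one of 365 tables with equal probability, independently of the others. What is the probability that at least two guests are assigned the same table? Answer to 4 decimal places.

0.5073

It's easier to compute the probability that all 23 are distinct.
P(all distinct) = 365/365 · 364/365 · ··· · 343/365 ≈ 0.4927.
So the probability of at least one match is 1 − 0.4927 = 0.5073.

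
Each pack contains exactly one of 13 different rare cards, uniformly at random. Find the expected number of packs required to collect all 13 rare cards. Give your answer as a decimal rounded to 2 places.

After i distinct types are collected, each trial gives a new one with probability (13−i)/13, so the expected wait for the next new type is 13/(13−i).
E = 13/13 + 13/12 + 13/11 + 13/10 + 13/9 + 13/8 + 13/7 + 13/6 + 13/5 + 13/4 + 13/3 + 13/2 + 13/1 = 1145993/27720 ≈ 41.34.

41.34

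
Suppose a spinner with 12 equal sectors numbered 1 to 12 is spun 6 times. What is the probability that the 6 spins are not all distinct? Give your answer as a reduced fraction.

1343/1728

P(all 6 different) = 12/12 · 11/12 · ··· · 7/12 = 385/1728.
P(at least two equal) = 1 − 385/1728 = 1343/1728.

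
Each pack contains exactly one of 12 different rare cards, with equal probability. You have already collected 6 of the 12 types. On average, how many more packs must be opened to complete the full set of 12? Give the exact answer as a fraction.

Starting from 6 distinct types, each trial gives a new one with probability (12−i)/12 when i types are held, so the wait for the next new type is 12/(12−i).
E = 12/6 + 12/5 + 12/4 + 12/3 + 12/2 + 12/1 = 147/5.

147/5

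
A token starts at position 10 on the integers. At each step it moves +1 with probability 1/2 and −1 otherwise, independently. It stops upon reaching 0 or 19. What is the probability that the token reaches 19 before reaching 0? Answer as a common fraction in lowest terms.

10/19

With a fair step, P(i) = ½P(i−1) + ½P(i+1) with P(0)=0, P(19)=1 has the linear solution P(i) = i/19.
P(10) = 10/19.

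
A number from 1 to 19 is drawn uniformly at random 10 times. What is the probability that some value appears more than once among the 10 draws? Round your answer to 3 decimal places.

P(all 10 different) = 19/19 · 18/19 · ··· · 10/19 ≈ 0.055.
P(at least two equal) = 1 − 0.055 = 0.945.

0.945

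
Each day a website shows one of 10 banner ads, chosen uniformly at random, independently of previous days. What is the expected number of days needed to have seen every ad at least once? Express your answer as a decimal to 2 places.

After i distinct types are collected, each trial gives a new one with probability (10−i)/10, so the expected wait for the next new type is 10/(10−i).
E = 10/10 + 10/9 + 10/8 + 10/7 + 10/6 + 10/5 + 10/4 + 10/3 + 10/2 + 10/1 = 7381/252 ≈ 29.29.

29.29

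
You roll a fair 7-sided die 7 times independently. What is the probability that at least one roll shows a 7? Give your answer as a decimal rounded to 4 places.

P(no roll shows a 7) = (6/7)^7 ≈ 0.3399.
P(at least one) = 1 − 0.3399 = 0.6601.

0.6601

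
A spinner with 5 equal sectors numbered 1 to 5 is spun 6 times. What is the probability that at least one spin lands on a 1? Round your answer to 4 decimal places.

0.7379

P(no spin lands on a 1) = (4/5)^6 ≈ 0.2621.
P(at least one) = 1 − 0.2621 = 0.7379.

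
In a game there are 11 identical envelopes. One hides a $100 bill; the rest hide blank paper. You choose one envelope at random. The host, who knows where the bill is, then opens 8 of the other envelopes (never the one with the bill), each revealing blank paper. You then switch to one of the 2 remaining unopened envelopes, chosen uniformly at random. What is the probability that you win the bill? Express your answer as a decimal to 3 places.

0.455

Your original envelope holds the bill with probability 1/11, so the other 10 collectively hold it with probability 10/11.
The host can always find 8 empty envelopes to open, so the reveals don't change that 10/11; it is now spread over the 2 remaining unopened envelopes.
P(win by switching) = (10/11) · (1/2) = 5/11 ≈ 0.455.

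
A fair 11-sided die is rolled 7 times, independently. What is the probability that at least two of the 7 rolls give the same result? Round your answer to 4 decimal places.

P(all 7 different) = 11/11 · 10/11 · ··· · 5/11 ≈ 0.0853.
P(at least two equal) = 1 − 0.0853 = 0.9147.

0.9147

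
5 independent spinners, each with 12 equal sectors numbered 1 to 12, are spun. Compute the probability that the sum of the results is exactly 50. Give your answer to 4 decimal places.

There are 12^5 = 248832 equally likely outcomes.
The number of ordered 5-tuples from {1,…,12} summing to 50 is 1001.
P(sum = 50) = 1001/248832 ≈ 0.0040.

0.0040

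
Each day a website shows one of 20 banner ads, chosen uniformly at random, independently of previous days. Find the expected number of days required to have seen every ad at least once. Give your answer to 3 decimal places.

After i distinct types are collected, each trial gives a new one with probability (20−i)/20, so the expected wait for the next new type is 20/(20−i).
E = 20/20 + 20/19 + 20/18 + 20/17 + 20/16 + 20/15 + 20/14 + 20/13 + 20/12 + 20/11 + 20/10 + 20/9 + 20/8 + 20/7 + 20/6 + 20/5 + 20/4 + 20/3 + 20/2 + 20/1 = 279175675/3879876 ≈ 71.955.

71.955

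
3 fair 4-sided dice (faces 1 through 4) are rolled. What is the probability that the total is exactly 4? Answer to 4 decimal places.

There are 4^3 = 64 equally likely outcomes.
The number of ordered 3-tuples from {1,…,4} summing to 4 is 3.
P(sum = 4) = 3/64 ≈ 0.0469.

0.0469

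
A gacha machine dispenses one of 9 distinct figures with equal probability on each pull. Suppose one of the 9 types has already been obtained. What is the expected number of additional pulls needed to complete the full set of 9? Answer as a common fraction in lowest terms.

Starting from 1 distinct type, each trial gives a new one with probability (9−i)/9 when i types are held, so the wait for the next new type is 9/(9−i).
E = 9/8 + 9/7 + 9/6 + 9/5 + 9/4 + 9/3 + 9/2 + 9/1 = 6849/280.

6849/280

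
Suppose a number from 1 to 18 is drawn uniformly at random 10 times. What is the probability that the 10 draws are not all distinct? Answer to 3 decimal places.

P(all 10 different) = 18/18 · 17/18 · ··· · 9/18 ≈ 0.044.
P(at least two equal) = 1 − 0.044 = 0.956.

0.956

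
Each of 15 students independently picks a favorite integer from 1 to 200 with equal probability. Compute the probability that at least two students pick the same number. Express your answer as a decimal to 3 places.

It's easier to compute the probability that all 15 are distinct.
P(all distinct) = 200/200 · 199/200 · ··· · 186/200 ≈ 0.584.
So the probability of at least one match is 1 − 0.584 = 0.416.

0.416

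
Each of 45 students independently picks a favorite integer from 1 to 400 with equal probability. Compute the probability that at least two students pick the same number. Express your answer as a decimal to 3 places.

0.924

It's easier to compute the probability that all 45 are distinct.
P(all distinct) = 400/400 · 399/400 · ··· · 356/400 ≈ 0.076.
So the probability of at least one match is 1 − 0.076 = 0.924.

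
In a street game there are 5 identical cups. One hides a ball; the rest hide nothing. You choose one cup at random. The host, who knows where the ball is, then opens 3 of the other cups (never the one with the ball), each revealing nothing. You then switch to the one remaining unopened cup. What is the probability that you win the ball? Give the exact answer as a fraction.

Your original cup holds the ball with probability 1/5, so the other 4 collectively hold it with probability 4/5.
The host can always find 3 empty cups to open, so the reveals don't change that 4/5; it is now spread over the 1 remaining unopened cup.
P(win by switching) = (4/5) · (1/1) = 4/5.

4/5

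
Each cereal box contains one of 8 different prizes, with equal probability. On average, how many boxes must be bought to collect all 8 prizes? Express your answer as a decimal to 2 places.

21.74

After i distinct types are collected, each trial gives a new one with probability (8−i)/8, so the expected wait for the next new type is 8/(8−i).
E = 8/8 + 8/7 + 8/6 + 8/5 + 8/4 + 8/3 + 8/2 + 8/1 = 761/35 ≈ 21.74.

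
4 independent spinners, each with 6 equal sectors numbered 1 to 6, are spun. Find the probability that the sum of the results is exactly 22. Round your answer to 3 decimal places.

There are 6^4 = 1296 equally likely outcomes.
The number of ordered 4-tuples from {1,…,6} summing to 22 is 10.
P(sum = 22) = 10/1296 = 5/648 ≈ 0.008.

0.008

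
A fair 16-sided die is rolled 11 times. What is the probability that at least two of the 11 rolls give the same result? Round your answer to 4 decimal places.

0.9901

P(all 11 different) = 16/16 · 15/16 · ··· · 6/16 ≈ 0.0099.
P(at least two equal) = 1 − 0.0099 = 0.9901.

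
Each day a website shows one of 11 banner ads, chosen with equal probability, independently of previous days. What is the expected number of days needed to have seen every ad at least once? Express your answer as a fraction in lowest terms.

83711/2520

After i distinct types are collected, each trial gives a new one with probability (11−i)/11, so the expected wait for the next new type is 11/(11−i).
E = 11/11 + 11/10 + 11/9 + 11/8 + 11/7 + 11/6 + 11/5 + 11/4 + 11/3 + 11/2 + 11/1 = 83711/2520.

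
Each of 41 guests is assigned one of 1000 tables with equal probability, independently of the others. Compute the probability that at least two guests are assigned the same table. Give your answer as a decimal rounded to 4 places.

0.5645

It's easier to compute the probability that all 41 are distinct.
P(all distinct) = 1000/1000 · 999/1000 · ··· · 960/1000 ≈ 0.4355.
So the probability of at least one match is 1 − 0.4355 = 0.5645.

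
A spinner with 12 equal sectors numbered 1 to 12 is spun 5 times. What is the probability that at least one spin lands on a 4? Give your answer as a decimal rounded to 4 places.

P(no spin lands on a 4) = (11/12)^5 ≈ 0.6472.
P(at least one) = 1 − 0.6472 = 0.3528.

0.3528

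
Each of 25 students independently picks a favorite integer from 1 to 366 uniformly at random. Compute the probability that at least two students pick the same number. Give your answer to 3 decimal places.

0.568

It's easier to compute the probability that all 25 are distinct.
P(all distinct) = 366/366 · 365/366 · ··· · 342/366 ≈ 0.432.
So the probability of at least one match is 1 − 0.432 = 0.568.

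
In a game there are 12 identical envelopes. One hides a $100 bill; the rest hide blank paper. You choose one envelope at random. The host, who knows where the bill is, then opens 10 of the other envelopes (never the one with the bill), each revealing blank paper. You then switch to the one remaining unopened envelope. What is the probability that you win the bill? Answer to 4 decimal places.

Your original envelope holds the bill with probability 1/12, so the other 11 collectively hold it with probability 11/12.
The host can always find 10 empty envelopes to open, so the reveals don't change that 11/12; it is now spread over the 1 remaining unopened envelope.
P(win by switching) = (11/12) · (1/1) = 11/12 ≈ 0.9167.

0.9167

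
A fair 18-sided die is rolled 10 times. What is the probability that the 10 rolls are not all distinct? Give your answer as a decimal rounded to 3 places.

P(all 10 different) = 18/18 · 17/18 · ··· · 9/18 ≈ 0.044.
P(at least two equal) = 1 − 0.044 = 0.956.

0.956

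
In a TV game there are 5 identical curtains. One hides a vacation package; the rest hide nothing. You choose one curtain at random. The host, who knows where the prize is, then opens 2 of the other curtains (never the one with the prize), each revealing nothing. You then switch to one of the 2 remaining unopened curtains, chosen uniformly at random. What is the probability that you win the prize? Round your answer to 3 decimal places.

0.400

Your original curtain holds the prize with probability 1/5, so the other 4 collectively hold it with probability 4/5.
The host can always find 2 empty curtains to open, so the reveals don't change that 4/5; it is now spread over the 2 remaining unopened curtains.
P(win by switching) = (4/5) · (1/2) = 2/5 ≈ 0.400.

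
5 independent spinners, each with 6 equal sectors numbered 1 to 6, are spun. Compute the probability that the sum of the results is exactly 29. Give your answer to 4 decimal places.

There are 6^5 = 7776 equally likely outcomes.
The number of ordered 5-tuples from {1,…,6} summing to 29 is 5.
P(sum = 29) = 5/7776 ≈ 0.0006.

0.0006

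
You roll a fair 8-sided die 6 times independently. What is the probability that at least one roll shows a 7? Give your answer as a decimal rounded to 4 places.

0.5512

P(no roll shows a 7) = (7/8)^6 ≈ 0.4488.
P(at least one) = 1 − 0.4488 = 0.5512.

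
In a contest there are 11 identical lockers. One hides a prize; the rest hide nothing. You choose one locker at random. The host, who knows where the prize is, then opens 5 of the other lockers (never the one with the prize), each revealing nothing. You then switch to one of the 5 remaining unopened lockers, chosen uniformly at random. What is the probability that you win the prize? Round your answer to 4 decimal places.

0.1818

Your original locker holds the prize with probability 1/11, so the other 10 collectively hold it with probability 10/11.
The host can always find 5 empty lockers to open, so the reveals don't change that 10/11; it is now spread over the 5 remaining unopened lockers.
P(win by switching) = (10/11) · (1/5) = 2/11 ≈ 0.1818.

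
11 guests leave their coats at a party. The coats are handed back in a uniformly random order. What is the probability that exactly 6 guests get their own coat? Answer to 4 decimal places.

Choose which 6 of the 11 are fixed: C(11,6) = 462 ways.
The remaining 5 must have no fixed point: D(5) = 44.
P = 462·44/39916800 = 11/21600 ≈ 0.0005.

0.0005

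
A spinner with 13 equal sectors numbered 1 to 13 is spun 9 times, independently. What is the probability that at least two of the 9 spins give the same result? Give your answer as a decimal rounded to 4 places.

P(all 9 different) = 13/13 · 12/13 · ··· · 5/13 ≈ 0.0245.
P(at least two equal) = 1 − 0.0245 = 0.9755.

0.9755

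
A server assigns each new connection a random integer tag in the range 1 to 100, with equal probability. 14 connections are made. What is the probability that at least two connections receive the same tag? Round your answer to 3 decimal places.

It's easier to compute the probability that all 14 are distinct.
P(all distinct) = 100/100 · 99/100 · ··· · 87/100 ≈ 0.385.
So the probability of at least one match is 1 − 0.385 = 0.615.

0.615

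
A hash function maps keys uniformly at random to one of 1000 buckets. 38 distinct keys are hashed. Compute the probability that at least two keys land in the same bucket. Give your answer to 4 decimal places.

0.5093

It's easier to compute the probability that all 38 are distinct.
P(all distinct) = 1000/1000 · 999/1000 · ··· · 963/1000 ≈ 0.4907.
So the probability of at least one match is 1 − 0.4907 = 0.5093.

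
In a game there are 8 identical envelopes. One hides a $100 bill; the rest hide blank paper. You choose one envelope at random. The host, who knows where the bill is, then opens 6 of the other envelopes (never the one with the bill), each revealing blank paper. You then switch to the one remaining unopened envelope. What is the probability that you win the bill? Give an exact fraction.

Your original envelope holds the bill with probability 1/8, so the other 7 collectively hold it with probability 7/8.
The host can always find 6 empty envelopes to open, so the reveals don't change that 7/8; it is now spread over the 1 remaining unopened envelope.
P(win by switching) = (7/8) · (1/1) = 7/8.

7/8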